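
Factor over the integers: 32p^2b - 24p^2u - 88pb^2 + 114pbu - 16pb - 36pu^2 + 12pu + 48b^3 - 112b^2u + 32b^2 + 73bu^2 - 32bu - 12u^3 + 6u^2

(4p - 3b + 4u - 2)(2p - 4b + u)(4b - 3u)

Group: 4p(8pb - 6pu - 16b^2 + 16bu - 3u^2) + (-3b + 4u - 2)(8pb - 6pu - 16b^2 + 16bu - 3u^2); both groups contain (8pb - 6pu - 16b^2 + 16bu - 3u^2), so (4p - 3b + 4u - 2) is a factor with cofactor 8pb - 6pu - 16b^2 + 16bu - 3u^2.
The cofactor groups again: 8pb - 6pu - 16b^2 + 16bu - 3u^2 = 4b(2p - 4b + u) - 3u(2p - 4b + u); both groups contain (2p - 4b + u), giving (4b - 3u)(2p - 4b + u).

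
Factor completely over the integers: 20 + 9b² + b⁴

(b² + 4)(b² + 5)

Substitute u = b² to get a quadratic in u, then factor.
b² + 5 is irreducible over ℤ (always positive, so no real roots).
b² + 4 is irreducible over ℤ (sum of squares).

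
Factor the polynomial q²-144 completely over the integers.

(q+12)(q-12)

Two integers with product -144 and sum 0 are 12 and -12.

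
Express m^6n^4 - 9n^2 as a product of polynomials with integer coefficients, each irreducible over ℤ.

n^2(m^3n + 3)(m^3n - 3)

Every term has a factor of n^2; factoring it out leaves m^6n^2 - 9.
Recognize a difference of squares with the parts m^3n and 3.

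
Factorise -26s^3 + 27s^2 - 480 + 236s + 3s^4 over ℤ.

(3s - 8)(s + 3)(s - 4)(s - 5)

Among the possible rational roots, s = 4 is a root, so (s - 4) is a factor; dividing leaves 3s^3 - 14s^2 - 29s + 120.
Next, s = -3 is a root, so (s + 3) is a factor; dividing leaves 3s^2 - 23s + 40.
The remaining quadratic factors as (s - 5)(3s - 8).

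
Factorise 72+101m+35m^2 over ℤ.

(5m+8)(7m+9)

Need a pair with product 35·72 = 2520 and sum 101: that's 45 and 56.
Split the middle term: 35m^2+45m + 56m+72 = 5m(7m+9) + 8(7m+9).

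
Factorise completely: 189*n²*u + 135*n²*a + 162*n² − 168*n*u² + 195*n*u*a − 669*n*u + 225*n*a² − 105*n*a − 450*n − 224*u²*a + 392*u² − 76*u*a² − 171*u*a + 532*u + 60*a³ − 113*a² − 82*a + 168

Group: 3*n*(63*n*u + 45*n*a + 54*n − 56*u² − 19*u*a − 76*u + 15*a² − 2*a − 24) + (4*a − 7)*(63*n*u + 45*n*a + 54*n − 56*u² − 19*u*a − 76*u + 15*a² − 2*a − 24); both groups contain (63*n*u + 45*n*a + 54*n − 56*u² − 19*u*a − 76*u + 15*a² − 2*a − 24), so (3*n + 4*a − 7) is a factor with cofactor 63*n*u + 45*n*a + 54*n − 56*u² − 19*u*a − 76*u + 15*a² − 2*a − 24.
The cofactor groups again: 63*n*u + 45*n*a + 54*n − 56*u² − 19*u*a − 76*u + 15*a² − 2*a − 24 = 7*u*(9*n − 8*u + 3*a − 4) + (5*a + 6)*(9*n − 8*u + 3*a − 4); both groups contain (9*n − 8*u + 3*a − 4), giving (7*u + 5*a + 6)*(9*n − 8*u + 3*a − 4).

(9*n − 8*u + 3*a − 4)*(3*n + 4*a − 7)*(7*u + 5*a + 6)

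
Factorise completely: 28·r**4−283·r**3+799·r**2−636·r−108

(4·r−9)·(7·r+1)·(r−2)·(r−6)

By the rational root theorem, r = 6 is a root, so (r−6) divides it; the quotient is 28·r**3−115·r**2+109·r+18.
Continuing, r = 9/4 is a root, so (4·r−9) divides it; the quotient is 7·r**2−13·r−2.
The remaining quadratic factors as (r−2)(7·r+1).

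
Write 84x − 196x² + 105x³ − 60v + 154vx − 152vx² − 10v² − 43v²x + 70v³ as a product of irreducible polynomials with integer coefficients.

Group: 5v(14v² + 11vx − 2v − 15x² + 28x − 12) − 7x(14v² + 11vx − 2v − 15x² + 28x − 12); both groups contain (14v² + 11vx − 2v − 15x² + 28x − 12), so (5v − 7x) is a factor with cofactor 14v² + 11vx − 2v − 15x² + 28x − 12.
The cofactor groups again: 14v² + 11vx − 2v − 15x² + 28x − 12 = 7v(2v + 3x − 2) + (−5x + 6)(2v + 3x − 2); both groups contain (2v + 3x − 2), giving (7v − 5x + 6)(2v + 3x − 2).

(2v + 3x − 2)(5v − 7x)(7v − 5x + 6)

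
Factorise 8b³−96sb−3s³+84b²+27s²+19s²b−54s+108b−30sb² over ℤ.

−(s−2b)(s−4b−6)(3s−b−9)

Group: s(−3s²+7sb+9s−2b²−18b) + (−4b−6)(−3s²+7sb+9s−2b²−18b); both groups contain (−3s²+7sb+9s−2b²−18b), so (s−4b−6) is a factor with cofactor −3s²+7sb+9s−2b²−18b.
The cofactor groups again: −3s²+7sb+9s−2b²−18b = −3s(s−2b) + (b+9)(s−2b); both groups contain (s−2b), giving −(3s−b−9)(s−2b).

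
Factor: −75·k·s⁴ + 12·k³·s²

Pull out the common factor 3·k·s²; 4·k² − 25·s² is a difference of squares.

3·k·s²·(2·k + 5·s)·(2·k − 5·s)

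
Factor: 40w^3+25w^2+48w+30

(8w+5)(5w^2+6)

Group as (40w^3+48w) + (25w^2+30) = 8w(5w^2+6) + 5(5w^2+6).
Both groups share the factor (5w^2+6).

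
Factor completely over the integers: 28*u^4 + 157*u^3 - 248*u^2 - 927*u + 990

Among the possible rational roots, u = -11/4 is a root, so (4*u + 11) is a factor; dividing leaves 7*u^3 + 20*u^2 - 117*u + 90.
Continuing, u = 1 is a root, giving the factor (u - 1) and quotient 7*u^2 + 27*u - 90.
The remaining quadratic factors as (7*u - 15)(u + 6).

(4*u + 11)*(7*u - 15)*(u + 6)*(u - 1)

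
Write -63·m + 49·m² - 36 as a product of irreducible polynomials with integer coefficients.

Need a pair with product 49·(-36) = -1764 and sum -63: that's -84 and 21.
Split the middle term: 49·m² - 84·m + 21·m - 36 = 7·m·(7·m - 12) + 3·(7·m - 12).

(7·m + 3)·(7·m - 12)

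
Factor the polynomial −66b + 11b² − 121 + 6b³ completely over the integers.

Group as (6b³ − 66b) + (11b² − 121) = 6b(b² − 11) + 11(b² − 11).
Both groups share the factor (b² − 11).

(6b + 11)(b² − 11)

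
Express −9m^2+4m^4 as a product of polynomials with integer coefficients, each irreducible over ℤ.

Factor out m^2 first: what remains is 4m^2−9.
Recognize a difference of squares with the parts 2m and 3.

m^2(2m+3)(2m−3)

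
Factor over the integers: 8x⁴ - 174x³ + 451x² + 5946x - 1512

(2x + 9)(4x - 1)(x - 12)(x - 14)

By the rational root theorem, x = -9/2 is a root, giving the factor (2x + 9) and quotient 4x³ - 105x² + 698x - 168.
Then x = 1/4 is a root, giving the factor (4x - 1) and quotient x² - 26x + 168.
The remaining quadratic factors as (x - 12)(x - 14).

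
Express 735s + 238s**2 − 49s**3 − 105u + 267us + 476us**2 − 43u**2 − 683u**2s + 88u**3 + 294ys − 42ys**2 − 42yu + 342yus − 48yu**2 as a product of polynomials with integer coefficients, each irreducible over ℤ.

Group: 8u(−6yu + 42ys + 11u**2 − 84us − 15u + 49s**2 + 105s) + (−s + 7)(−6yu + 42ys + 11u**2 − 84us − 15u + 49s**2 + 105s); both groups contain (−6yu + 42ys + 11u**2 − 84us − 15u + 49s**2 + 105s), so (8u − s + 7) is a factor with cofactor −6yu + 42ys + 11u**2 − 84us − 15u + 49s**2 + 105s.
The cofactor groups again: −6yu + 42ys + 11u**2 − 84us − 15u + 49s**2 + 105s = −6y(u − 7s) + (11u − 7s − 15)(u − 7s); both groups contain (u − 7s), giving −(6y − 11u + 7s + 15)(u − 7s).

−(u − 7s)(8u − s + 7)(6y − 11u + 7s + 15)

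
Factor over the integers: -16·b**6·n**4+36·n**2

-4·n**2·(2·b**3·n+3)·(2·b**3·n-3)

Pull out the common factor 4·n**2, leaving -4·b**6·n**2+9.
Recognize a difference of squares with the parts 3 and 2·b**3·n.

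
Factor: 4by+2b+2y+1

(2b+1)(2y+1)

Group as (4by+2b) + (2y+1) = 2b(2y+1) + (2y+1).
Both groups share the factor (2y+1).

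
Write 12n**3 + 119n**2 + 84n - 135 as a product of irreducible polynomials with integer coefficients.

By the rational root theorem, n = -9 is a root, so (n + 9) divides it; the quotient is 12n**2 + 11n - 15.
The remaining quadratic factors as (3n + 5)(4n - 3).

(3n + 5)(4n - 3)(n + 9)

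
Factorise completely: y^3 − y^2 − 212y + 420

(y + 15)(y − 14)(y − 2)

By the rational root theorem, y = −15 is a root, giving the factor (y + 15) and quotient y^2 − 16y + 28.
The remaining quadratic factors as (y − 2)(y − 14).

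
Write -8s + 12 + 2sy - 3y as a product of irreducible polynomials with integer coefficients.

Group as (2sy - 8s) + (-3y + 12) = 2s(y - 4) - 3(y - 4).
Both groups share the factor (y - 4).

(2s - 3)(y - 4)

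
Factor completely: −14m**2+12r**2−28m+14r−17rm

Group: r(12r+7m+14) − 2m(12r+7m+14); both groups contain (12r+7m+14).

(r−2m)(12r+7m+14)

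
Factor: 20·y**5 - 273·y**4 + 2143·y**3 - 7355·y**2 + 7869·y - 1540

(4·y - 1)·(5·y - 7)·(y - 4)·(y**2 - 8·y + 55)

Testing divisors of the constant over divisors of the leading coefficient, y = 1/4 is a root, giving the factor (4·y - 1) and quotient 5·y**4 - 67·y**3 + 519·y**2 - 1709·y + 1540.
Then y = 4 is a root, giving the factor (y - 4) and quotient 5·y**3 - 47·y**2 + 331·y - 385.
Continuing, y = 7/5 is a root, so (5·y - 7) divides it; the quotient is y**2 - 8·y + 55.
The quadratic y**2 - 8·y + 55 has discriminant -156 < 0 and is irreducible over ℤ.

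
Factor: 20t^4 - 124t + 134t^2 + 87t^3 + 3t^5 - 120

Trying the rational-root candidates, t = -2/3 is a root, so (3t + 2) divides it; the quotient is t^4 + 6t^3 + 25t^2 + 28t - 60.
Next, t = -3 is a root, so (t + 3) divides it; the quotient is t^3 + 3t^2 + 16t - 20.
Then t = 1 is a root, so (t - 1) divides it; the quotient is t^2 + 4t + 20.
The quadratic t^2 + 4t + 20 has discriminant -64 < 0 and is irreducible over ℤ.

(3t + 2)(t + 3)(t - 1)(t^2 + 4t + 20)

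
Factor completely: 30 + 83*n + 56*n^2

Need a pair with product 56·30 = 1680 and sum 83: that's 35 and 48.
Split the middle term: 56*n^2 + 35*n + 48*n + 30 = 7*n*(8*n + 5) + 6*(8*n + 5).

(7*n + 6)*(8*n + 5)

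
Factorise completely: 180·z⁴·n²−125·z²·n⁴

Factor out 5·z²·n², leaving 36·z²−25·n², which is a difference of two squares.

5·n²·z²·(6·z−5·n)·(6·z+5·n)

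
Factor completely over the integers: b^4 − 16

(b + 2)(b − 2)(b^2 + 4)

(b)⁴ − (2)⁴ = ((b)² − (2)²)((b)² + (2)²); the first factor splits again, the second (b^2 + 4) is irreducible.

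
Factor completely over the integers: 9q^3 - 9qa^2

9q(q - a)(q + a)

Every term has a factor of 9q. Then q^2 - a^2 = (q)² − (a)².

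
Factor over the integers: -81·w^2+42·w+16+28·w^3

(4·w+1)·(7·w-8)·(w-2)

Testing divisors of the constant over divisors of the leading coefficient, w = -1/4 is a root, so (4·w+1) is a factor; dividing leaves 7·w^2-22·w+16.
The remaining quadratic factors as (7·w-8)(w-2).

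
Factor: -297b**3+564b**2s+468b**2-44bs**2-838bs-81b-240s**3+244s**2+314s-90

Group: 11b(-27b**2+66bs+18b-40s**2-26s+9) + (6s-10)(-27b**2+66bs+18b-40s**2-26s+9); both groups contain (-27b**2+66bs+18b-40s**2-26s+9), so (11b+6s-10) is a factor with cofactor -27b**2+66bs+18b-40s**2-26s+9.
The cofactor groups again: -27b**2+66bs+18b-40s**2-26s+9 = -3b(9b-10s-9) + (4s-1)(9b-10s-9); both groups contain (9b-10s-9), giving -(3b-4s+1)(9b-10s-9).

-(11b+6s-10)(3b-4s+1)(9b-10s-9)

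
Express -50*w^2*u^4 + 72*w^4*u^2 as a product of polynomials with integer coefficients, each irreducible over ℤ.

Pull out the common factor 2*w^2*u^2; 36*w^2 - 25*u^2 is a difference of squares.

2*u^2*w^2*(6*w - 5*u)*(6*w + 5*u)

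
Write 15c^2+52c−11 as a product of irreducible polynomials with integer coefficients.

(3c+11)(5c−1)

Need a pair with product 15·(−11) = −165 and sum 52: that's −3 and 55.
Split the middle term: 15c^2−3c + 55c−11 = 3c(5c−1) + 11(5c−1).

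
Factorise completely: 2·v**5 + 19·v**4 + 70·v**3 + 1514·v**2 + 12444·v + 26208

Testing divisors of the constant over divisors of the leading coefficient, v = -8 is a root, giving the factor (v + 8) and quotient 2·v**4 + 3·v**3 + 46·v**2 + 1146·v + 3276.
Then v = -7/2 is a root, so (2·v + 7) is a factor; dividing leaves v**3 - 2·v**2 + 30·v + 468.
Next, v = -6 is a root, so (v + 6) divides it; the quotient is v**2 - 8·v + 78.
The quadratic v**2 - 8·v + 78 has discriminant -248 < 0 and is irreducible over ℤ.

(2·v + 7)·(v + 6)·(v + 8)·(v**2 - 8·v + 78)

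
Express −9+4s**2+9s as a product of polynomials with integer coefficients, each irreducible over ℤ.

Need a pair with product 4·(−9) = −36 and sum 9: that's −3 and 12.
Split the middle term: 4s**2−3s + 12s−9 = s(4s−3) + 3(4s−3).

(4s−3)(s+3)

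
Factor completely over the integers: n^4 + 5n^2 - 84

Substitute u = n^2 to get a quadratic in u, then factor.
n^2 - 7 is irreducible over ℤ (7 is not a perfect square).
n^2 + 12 is irreducible over ℤ (always positive, so no real roots).

(n^2 + 12)(n^2 - 7)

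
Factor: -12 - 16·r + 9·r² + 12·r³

Group as (12·r³ - 16·r) + (9·r² - 12) = 4·r·(3·r² - 4) + 3·(3·r² - 4).
Both groups share the factor (3·r² - 4).

(4·r + 3)·(3·r² - 4)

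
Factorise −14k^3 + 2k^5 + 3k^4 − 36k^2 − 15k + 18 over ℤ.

(2k − 1)(k + 2)(k − 3)(k^2 + 3k + 3)

By the rational root theorem, k = −2 is a root, so (k + 2) is a factor; dividing leaves 2k^4 − k^3 − 12k^2 − 12k + 9.
Continuing, k = 1/2 is a root, so (2k − 1) divides it; the quotient is k^3 − 6k − 9.
Next, k = 3 is a root, so (k − 3) is a factor; dividing leaves k^2 + 3k + 3.
The quadratic k^2 + 3k + 3 has discriminant −3 < 0 and is irreducible over ℤ.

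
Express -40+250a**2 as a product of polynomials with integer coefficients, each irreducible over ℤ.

10(5a+2)(5a-2)

Pull out the common factor 10; 25a**2-4 is a difference of squares.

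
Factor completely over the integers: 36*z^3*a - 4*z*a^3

4*a*z*(3*z - a)*(3*z + a)

Pull out the common factor 4*z*a; 9*z^2 - a^2 is a difference of squares.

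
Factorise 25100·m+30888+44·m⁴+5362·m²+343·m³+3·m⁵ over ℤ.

Trying the rational-root candidates, m = -13 is a root, so (m+13) is a factor; dividing leaves 3·m⁴+5·m³+278·m²+1748·m+2376.
Continuing, m = -11/3 is a root, so (3·m+11) divides it; the quotient is m³-2·m²+100·m+216.
Then m = -2 is a root, giving the factor (m+2) and quotient m²-4·m+108.
The quadratic m²-4·m+108 has discriminant -416 < 0 and is irreducible over ℤ.

(3·m+11)·(m+13)·(m+2)·(m²-4·m+108)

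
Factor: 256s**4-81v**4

(4s+3v)(4s-3v)(16s**2+9v**2)

Write as (16s**2)² − (9v**2)², then factor 16s**2-9v**2 once more.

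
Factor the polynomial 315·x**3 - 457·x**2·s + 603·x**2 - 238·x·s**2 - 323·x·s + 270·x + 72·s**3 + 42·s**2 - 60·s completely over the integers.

(9·x - 2·s)·(5·x - 9·s + 6)·(7·x + 4·s + 5)

Group: 5·x·(63·x**2 + 22·x·s + 45·x - 8·s**2 - 10·s) + (-9·s + 6)·(63·x**2 + 22·x·s + 45·x - 8·s**2 - 10·s); both groups contain (63·x**2 + 22·x·s + 45·x - 8·s**2 - 10·s), so (5·x - 9·s + 6) is a factor with cofactor 63·x**2 + 22·x·s + 45·x - 8·s**2 - 10·s.
The cofactor groups again: 63·x**2 + 22·x·s + 45·x - 8·s**2 - 10·s = 7·x·(9·x - 2·s) + (4·s + 5)·(9·x - 2·s); both groups contain (9·x - 2·s), giving (7·x + 4·s + 5)·(9·x - 2·s).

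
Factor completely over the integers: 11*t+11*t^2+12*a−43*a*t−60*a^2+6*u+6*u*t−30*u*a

Group: −5*a*(6*u+12*a+11*t) + (t+1)*(6*u+12*a+11*t); both groups contain (6*u+12*a+11*t).

−(6*u+12*a+11*t)*(5*a−t−1)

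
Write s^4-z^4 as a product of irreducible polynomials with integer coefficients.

(s+z)(s-z)(s^2+z^2)

(s)⁴ − (z)⁴ = ((s)² − (z)²)((s)² + (z)²); the first factor splits again, the second (s^2+z^2) is irreducible.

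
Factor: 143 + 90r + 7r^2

Need a pair with product 7·143 = 1001 and sum 90: that's 13 and 77.
Split the middle term: 7r^2 + 13r + 77r + 143 = r(7r + 13) + 11(7r + 13).

(7r + 13)(r + 11)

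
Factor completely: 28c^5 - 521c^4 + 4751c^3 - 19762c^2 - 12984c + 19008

(4c - 3)(7c + 8)(c - 9)(c^2 - 10c + 88)

Among the possible rational roots, c = 9 is a root, giving the factor (c - 9) and quotient 28c^4 - 269c^3 + 2330c^2 + 1208c - 2112.
Continuing, c = -8/7 is a root, giving the factor (7c + 8) and quotient 4c^3 - 43c^2 + 382c - 264.
Continuing, c = 3/4 is a root, giving the factor (4c - 3) and quotient c^2 - 10c + 88.
The quadratic c^2 - 10c + 88 has discriminant -252 < 0 and is irreducible over ℤ.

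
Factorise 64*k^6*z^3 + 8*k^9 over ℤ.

Every term has a factor of 8*k^6; factoring it out leaves k^3 + 8*z^3.
Recognize a sum of cubes with the parts 2*z and k.

8*k^6*(k + 2*z)*(k^2 - 2*k*z + 4*z^2)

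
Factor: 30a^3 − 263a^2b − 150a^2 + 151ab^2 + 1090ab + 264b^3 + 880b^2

(15a + 11b)(2a − 3b − 10)(a − 8b)

Group: 2a(15a^2 − 109ab − 88b^2) + (−3b − 10)(15a^2 − 109ab − 88b^2); both groups contain (15a^2 − 109ab − 88b^2), so (2a − 3b − 10) is a factor with cofactor 15a^2 − 109ab − 88b^2.
The cofactor groups again: 15a^2 − 109ab − 88b^2 = a(15a + 11b) − 8b(15a + 11b); both groups contain (15a + 11b), giving (a − 8b)(15a + 11b).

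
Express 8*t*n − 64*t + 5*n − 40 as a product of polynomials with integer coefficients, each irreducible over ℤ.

Group as (8*t*n − 64*t) + (5*n − 40) = 8*t*(n − 8) + 5*(n − 8).
Both groups share the factor (n − 8).

(8*t + 5)*(n − 8)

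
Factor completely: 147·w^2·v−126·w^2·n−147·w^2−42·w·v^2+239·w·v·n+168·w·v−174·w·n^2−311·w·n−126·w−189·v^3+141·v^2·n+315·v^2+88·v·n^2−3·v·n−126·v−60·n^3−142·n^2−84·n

Group: 7·w·(21·w·v−18·w·n−21·w+21·v^2−4·v·n−21·v−12·n^2−14·n) + (−9·v+5·n+6)·(21·w·v−18·w·n−21·w+21·v^2−4·v·n−21·v−12·n^2−14·n); both groups contain (21·w·v−18·w·n−21·w+21·v^2−4·v·n−21·v−12·n^2−14·n), so (7·w−9·v+5·n+6) is a factor with cofactor 21·w·v−18·w·n−21·w+21·v^2−4·v·n−21·v−12·n^2−14·n.
The cofactor groups again: 21·w·v−18·w·n−21·w+21·v^2−4·v·n−21·v−12·n^2−14·n = 3·w·(7·v−6·n−7) + (3·v+2·n)·(7·v−6·n−7); both groups contain (7·v−6·n−7), giving (3·w+3·v+2·n)·(7·v−6·n−7).

(7·v−6·n−7)·(3·w+3·v+2·n)·(7·w−9·v+5·n+6)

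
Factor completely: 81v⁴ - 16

(3v)⁴ − (2)⁴ = ((3v)² − (2)²)((3v)² + (2)²); the first factor splits again, the second (9v² + 4) is irreducible.

(3v + 2)(3v - 2)(9v² + 4)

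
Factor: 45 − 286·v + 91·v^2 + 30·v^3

(5·v − 9)·(6·v − 1)·(v + 5)

By the rational root theorem, v = 1/6 is a root, so (6·v − 1) is a factor; dividing leaves 5·v^2 + 16·v − 45.
The remaining quadratic factors as (5·v − 9)(v + 5).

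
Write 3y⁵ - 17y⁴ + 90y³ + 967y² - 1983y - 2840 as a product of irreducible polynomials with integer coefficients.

(3y - 8)(y + 1)(y + 5)(y² - 9y + 71)

Trying the rational-root candidates, y = 8/3 is a root, giving the factor (3y - 8) and quotient y⁴ - 3y³ + 22y² + 381y + 355.
Next, y = -5 is a root, giving the factor (y + 5) and quotient y³ - 8y² + 62y + 71.
Next, y = -1 is a root, so (y + 1) divides it; the quotient is y² - 9y + 71.
The quadratic y² - 9y + 71 has discriminant -203 < 0 and is irreducible over ℤ.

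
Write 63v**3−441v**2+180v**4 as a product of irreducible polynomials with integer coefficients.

Pull out the common factor 9v**2, then factor the remaining trinomial.

9v**2(4v+7)(5v−7)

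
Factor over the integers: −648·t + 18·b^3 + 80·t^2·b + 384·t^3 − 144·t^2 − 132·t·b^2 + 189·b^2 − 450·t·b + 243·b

(8·t − 3·b)·(6·t − b − 9)·(8·t + 6·b + 9)

Group: 8·t·(48·t^2 + 28·t·b − 18·t − 6·b^2 − 63·b − 81) − 3·b·(48·t^2 + 28·t·b − 18·t − 6·b^2 − 63·b − 81); both groups contain (48·t^2 + 28·t·b − 18·t − 6·b^2 − 63·b − 81), so (8·t − 3·b) is a factor with cofactor 48·t^2 + 28·t·b − 18·t − 6·b^2 − 63·b − 81.
The cofactor groups again: 48·t^2 + 28·t·b − 18·t − 6·b^2 − 63·b − 81 = 6·t·(8·t + 6·b + 9) + (−b − 9)·(8·t + 6·b + 9); both groups contain (8·t + 6·b + 9), giving (6·t − b − 9)·(8·t + 6·b + 9).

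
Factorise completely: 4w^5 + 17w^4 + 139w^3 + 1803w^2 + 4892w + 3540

(4w + 5)(w + 2)(w + 6)(w^2 - 5w + 59)

Trying the rational-root candidates, w = -5/4 is a root, so (4w + 5) divides it; the quotient is w^4 + 3w^3 + 31w^2 + 412w + 708.
Next, w = -6 is a root, so (w + 6) is a factor; dividing leaves w^3 - 3w^2 + 49w + 118.
Continuing, w = -2 is a root, giving the factor (w + 2) and quotient w^2 - 5w + 59.
The quadratic w^2 - 5w + 59 has discriminant -211 < 0 and is irreducible over ℤ.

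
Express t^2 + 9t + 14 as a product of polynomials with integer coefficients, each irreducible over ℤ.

Two integers with product 14 and sum 9 are 7 and 2.

(t + 2)(t + 7)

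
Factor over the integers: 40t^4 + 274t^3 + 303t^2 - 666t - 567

Trying the rational-root candidates, t = -9/2 is a root, so (2t + 9) divides it; the quotient is 20t^3 + 47t^2 - 60t - 63.
Next, t = -3/4 is a root, giving the factor (4t + 3) and quotient 5t^2 + 8t - 21.
The remaining quadratic factors as (5t - 7)(t + 3).

(2t + 9)(4t + 3)(5t - 7)(t + 3)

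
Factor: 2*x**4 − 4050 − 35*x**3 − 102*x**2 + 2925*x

(2*x − 3)*(x + 9)*(x − 10)*(x − 15)

Trying the rational-root candidates, x = 10 is a root, giving the factor (x − 10) and quotient 2*x**3 − 15*x**2 − 252*x + 405.
Continuing, x = 3/2 is a root, so (2*x − 3) is a factor; dividing leaves x**2 − 6*x − 135.
The remaining quadratic factors as (x + 9)(x − 15).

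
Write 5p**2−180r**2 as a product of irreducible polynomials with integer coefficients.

5(p+6r)(p−6r)

Pull out the common factor 5; p**2−36r**2 is a difference of squares.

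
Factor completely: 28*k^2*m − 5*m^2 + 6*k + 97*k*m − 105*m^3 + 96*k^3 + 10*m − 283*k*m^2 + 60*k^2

Group: 8*k*(12*k^2 − k*m + 6*k − 35*m^2 + 10*m) + (3*m + 1)*(12*k^2 − k*m + 6*k − 35*m^2 + 10*m); both groups contain (12*k^2 − k*m + 6*k − 35*m^2 + 10*m), so (8*k + 3*m + 1) is a factor with cofactor 12*k^2 − k*m + 6*k − 35*m^2 + 10*m.
The cofactor groups again: 12*k^2 − k*m + 6*k − 35*m^2 + 10*m = 3*k*(4*k − 7*m + 2) + 5*m*(4*k − 7*m + 2); both groups contain (4*k − 7*m + 2), giving (3*k + 5*m)*(4*k − 7*m + 2).

(3*k + 5*m)*(4*k − 7*m + 2)*(8*k + 3*m + 1)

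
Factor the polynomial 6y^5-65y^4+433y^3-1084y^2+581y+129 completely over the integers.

(6y+1)(y-1)(y-3)(y^2-7y+43)

By the rational root theorem, y = 1 is a root, so (y-1) divides it; the quotient is 6y^4-59y^3+374y^2-710y-129.
Continuing, y = 3 is a root, so (y-3) divides it; the quotient is 6y^3-41y^2+251y+43.
Then y = -1/6 is a root, so (6y+1) divides it; the quotient is y^2-7y+43.
The quadratic y^2-7y+43 has discriminant -123 < 0 and is irreducible over ℤ.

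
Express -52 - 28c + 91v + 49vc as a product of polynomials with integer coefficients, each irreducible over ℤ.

Group as (49vc + 91v) + (-28c - 52) = 7v(7c + 13) - 4(7c + 13).
Both groups share the factor (7c + 13).

(7c + 13)(7v - 4)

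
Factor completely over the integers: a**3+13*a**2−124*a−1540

By the rational root theorem, a = 11 is a root, so (a−11) divides it; the quotient is a**2+24*a+140.
The remaining quadratic factors as (a+10)(a+14).

(a+10)*(a+14)*(a−11)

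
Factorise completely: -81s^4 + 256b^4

Difference of squares twice: with A = 4b and B = 3s, A⁴ − B⁴ = (A² − B²)(A² + B²), and A² − B² factors again.

(4b + 3s)(4b - 3s)(16b^2 + 9s^2)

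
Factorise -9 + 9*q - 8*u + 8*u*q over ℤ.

(8*u + 9)*(q - 1)

Group as (8*u*q - 8*u) + (9*q - 9) = 8*u*(q - 1) + 9*(q - 1).
Both groups share the factor (q - 1).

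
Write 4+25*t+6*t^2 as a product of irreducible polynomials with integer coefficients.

Need a pair with product 6·4 = 24 and sum 25: that's 1 and 24.
Split the middle term: 6*t^2+t + 24*t+4 = t*(6*t+1) + 4*(6*t+1).

(6*t+1)*(t+4)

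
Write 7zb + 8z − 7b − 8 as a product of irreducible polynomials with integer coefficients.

(7b + 8)(z − 1)

Group as (7zb + 8z) + (−7b − 8) = z(7b + 8) − (7b + 8).
Both groups share the factor (7b + 8).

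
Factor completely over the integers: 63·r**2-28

7·(3·r+2)·(3·r-2)

Pull out the common factor 7; 9·r**2-4 is a difference of squares.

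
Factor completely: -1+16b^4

(2b+1)(2b-1)(4b^2+1)

Difference of squares twice: with A = 2b and B = 1, A⁴ − B⁴ = (A² − B²)(A² + B²), and A² − B² factors again.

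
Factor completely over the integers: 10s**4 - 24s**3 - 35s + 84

Group as (10s**4 - 35s) + (-24s**3 + 84) = 5s(2s**3 - 7) - 12(2s**3 - 7).
Both groups share the factor (2s**3 - 7).

(5s - 12)(2s**3 - 7)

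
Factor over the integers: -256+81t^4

Difference of squares twice: with A = 3t and B = 4, A⁴ − B⁴ = (A² − B²)(A² + B²), and A² − B² factors again.

(3t+4)(3t-4)(9t^2+16)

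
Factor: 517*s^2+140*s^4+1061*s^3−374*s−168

Trying the rational-root candidates, s = 4/7 is a root, so (7*s−4) is a factor; dividing leaves 20*s^3+163*s^2+167*s+42.
Then s = −3/4 is a root, giving the factor (4*s+3) and quotient 5*s^2+37*s+14.
The remaining quadratic factors as (5*s+2)(s+7).

(4*s+3)*(5*s+2)*(7*s−4)*(s+7)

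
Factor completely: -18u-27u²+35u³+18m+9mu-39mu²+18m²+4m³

(2m+7u+3)(2m-5u+6)(m-u)

Group: 2m(2m²+5mu+3m-7u²-3u) + (-5u+6)(2m²+5mu+3m-7u²-3u); both groups contain (2m²+5mu+3m-7u²-3u), so (2m-5u+6) is a factor with cofactor 2m²+5mu+3m-7u²-3u.
The cofactor groups again: 2m²+5mu+3m-7u²-3u = m(2m+7u+3) - u(2m+7u+3); both groups contain (2m+7u+3), giving (m-u)(2m+7u+3).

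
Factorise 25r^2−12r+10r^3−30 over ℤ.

(2r+5)(5r^2−6)

Group as (10r^3−12r) + (25r^2−30) = 2r(5r^2−6) + 5(5r^2−6).
Both groups share the factor (5r^2−6).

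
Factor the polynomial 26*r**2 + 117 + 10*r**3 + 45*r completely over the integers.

Group as (10*r**3 + 45*r) + (26*r**2 + 117) = 5*r*(2*r**2 + 9) + 13*(2*r**2 + 9).
Both groups share the factor (2*r**2 + 9).

(5*r + 13)*(2*r**2 + 9)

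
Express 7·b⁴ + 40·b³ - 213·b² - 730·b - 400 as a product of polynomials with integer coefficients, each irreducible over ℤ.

Trying the rational-root candidates, b = -5/7 is a root, so (7·b + 5) divides it; the quotient is b³ + 5·b² - 34·b - 80.
Then b = 5 is a root, so (b - 5) is a factor; dividing leaves b² + 10·b + 16.
The remaining quadratic factors as (b + 8)(b + 2).

(7·b + 5)·(b + 2)·(b + 8)·(b - 5)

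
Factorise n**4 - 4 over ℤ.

Substitute u = n**2 to get a quadratic in u, then factor.
n**2 + 2 is irreducible over ℤ (always positive, so no real roots).
n**2 - 2 is irreducible over ℤ (2 is not a perfect square).

(n**2 + 2)(n**2 - 2)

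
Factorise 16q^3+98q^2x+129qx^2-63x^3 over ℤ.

Group: 8q(2q^2+13qx+21x^2) - 3x(2q^2+13qx+21x^2); both groups contain (2q^2+13qx+21x^2), so (8q-3x) is a factor with cofactor 2q^2+13qx+21x^2.
The cofactor groups again: 2q^2+13qx+21x^2 = q(2q+7x) + 3x(2q+7x); both groups contain (2q+7x), giving (q+3x)(2q+7x).

(2q+7x)(8q-3x)(q+3x)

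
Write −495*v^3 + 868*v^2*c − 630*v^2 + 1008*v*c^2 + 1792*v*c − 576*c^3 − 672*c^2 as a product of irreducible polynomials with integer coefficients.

Group: 5*v*(−99*v^2 − 64*v*c − 126*v + 48*c^2 + 56*c) − 12*c*(−99*v^2 − 64*v*c − 126*v + 48*c^2 + 56*c); both groups contain (−99*v^2 − 64*v*c − 126*v + 48*c^2 + 56*c), so (5*v − 12*c) is a factor with cofactor −99*v^2 − 64*v*c − 126*v + 48*c^2 + 56*c.
The cofactor groups again: −99*v^2 − 64*v*c − 126*v + 48*c^2 + 56*c = −11*v*(9*v − 4*c) + (−12*c − 14)*(9*v − 4*c); both groups contain (9*v − 4*c), giving −(11*v + 12*c + 14)*(9*v − 4*c).

−(5*v − 12*c)*(9*v − 4*c)*(11*v + 12*c + 14)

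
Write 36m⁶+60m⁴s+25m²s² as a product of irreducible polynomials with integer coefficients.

Factor out m² first: what remains is 36m⁴+60m²s+25s².
Recognize a perfect-square trinomial with the parts 5s and 6m².

m²(6m²+5s)²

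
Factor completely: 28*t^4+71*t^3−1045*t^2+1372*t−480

(4*t−3)*(7*t−5)*(t+8)*(t−4)

Trying the rational-root candidates, t = 5/7 is a root, giving the factor (7*t−5) and quotient 4*t^3+13*t^2−140*t+96.
Next, t = 3/4 is a root, so (4*t−3) divides it; the quotient is t^2+4*t−32.
The remaining quadratic factors as (t+8)(t−4).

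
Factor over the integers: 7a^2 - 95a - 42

Need a pair with product 7·(-42) = -294 and sum -95: that's -98 and 3.
Split the middle term: 7a^2 - 98a + 3a - 42 = 7a(a - 14) + 3(a - 14).

(7a + 3)(a - 14)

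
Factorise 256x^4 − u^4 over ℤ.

Write as (16x^2)² − (u^2)², then factor 16x^2 − u^2 once more.

(4x − u)(4x + u)(16x^2 + u^2)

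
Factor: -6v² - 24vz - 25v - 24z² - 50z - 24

Group: -3v(2v + 4z + 3) + (-6z - 8)(2v + 4z + 3); both groups contain (2v + 4z + 3).

-(2v + 4z + 3)(3v + 6z + 8)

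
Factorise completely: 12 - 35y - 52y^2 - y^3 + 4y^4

(4y - 1)(y + 1)(y + 3)(y - 4)

Trying the rational-root candidates, y = -1 is a root, so (y + 1) divides it; the quotient is 4y^3 - 5y^2 - 47y + 12.
Next, y = 1/4 is a root, so (4y - 1) is a factor; dividing leaves y^2 - y - 12.
The remaining quadratic factors as (y + 3)(y - 4).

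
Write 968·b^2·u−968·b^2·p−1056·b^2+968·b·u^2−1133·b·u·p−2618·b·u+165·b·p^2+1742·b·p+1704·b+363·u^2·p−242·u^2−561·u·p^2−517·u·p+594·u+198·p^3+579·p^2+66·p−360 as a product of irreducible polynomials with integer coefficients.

(11·u−11·p−12)·(11·b+11·u−6·p−15)·(8·b+3·p−2)

Group: 11·u·(88·b^2+88·b·u−15·b·p−142·b+33·u·p−22·u−18·p^2−33·p+30) + (−11·p−12)·(88·b^2+88·b·u−15·b·p−142·b+33·u·p−22·u−18·p^2−33·p+30); both groups contain (88·b^2+88·b·u−15·b·p−142·b+33·u·p−22·u−18·p^2−33·p+30), so (11·u−11·p−12) is a factor with cofactor 88·b^2+88·b·u−15·b·p−142·b+33·u·p−22·u−18·p^2−33·p+30.
The cofactor groups again: 88·b^2+88·b·u−15·b·p−142·b+33·u·p−22·u−18·p^2−33·p+30 = 11·b·(8·b+3·p−2) + (11·u−6·p−15)·(8·b+3·p−2); both groups contain (8·b+3·p−2), giving (11·b+11·u−6·p−15)·(8·b+3·p−2).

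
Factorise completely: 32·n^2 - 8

8·(2·n + 1)·(2·n - 1)

Factor out 8, leaving 4·n^2 - 1, which is a difference of two squares.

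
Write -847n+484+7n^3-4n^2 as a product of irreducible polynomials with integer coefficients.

(7n-4)(n+11)(n-11)

Testing divisors of the constant over divisors of the leading coefficient, n = -11 is a root, so (n+11) is a factor; dividing leaves 7n^2-81n+44.
The remaining quadratic factors as (7n-4)(n-11).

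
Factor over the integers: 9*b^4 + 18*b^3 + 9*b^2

9*b^2*(b + 1)^2

Factor out 9*b^2 first: what remains is b^2 + 2*b + 1.
Recognize a perfect-square trinomial with the parts 1 and b.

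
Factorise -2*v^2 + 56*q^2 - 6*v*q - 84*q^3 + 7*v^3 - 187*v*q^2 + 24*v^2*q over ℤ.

Group: v*(7*v^2 + 52*v*q - 2*v + 21*q^2 - 14*q) - 4*q*(7*v^2 + 52*v*q - 2*v + 21*q^2 - 14*q); both groups contain (7*v^2 + 52*v*q - 2*v + 21*q^2 - 14*q), so (v - 4*q) is a factor with cofactor 7*v^2 + 52*v*q - 2*v + 21*q^2 - 14*q.
The cofactor groups again: 7*v^2 + 52*v*q - 2*v + 21*q^2 - 14*q = 7*v*(v + 7*q) + (3*q - 2)*(v + 7*q); both groups contain (v + 7*q), giving (7*v + 3*q - 2)*(v + 7*q).

(v - 4*q)*(7*v + 3*q - 2)*(v + 7*q)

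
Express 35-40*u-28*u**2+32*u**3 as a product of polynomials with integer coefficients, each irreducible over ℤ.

Group as (32*u**3-40*u) + (-28*u**2+35) = 8*u*(4*u**2-5) - 7*(4*u**2-5).
Both groups share the factor (4*u**2-5).

(8*u-7)*(4*u**2-5)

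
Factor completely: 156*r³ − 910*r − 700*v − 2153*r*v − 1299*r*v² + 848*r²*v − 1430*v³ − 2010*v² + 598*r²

(13*r + 10*v)*(2*r + 13*v + 10)*(6*r − 11*v − 7)

Group: 2*r*(78*r² − 83*r*v − 91*r − 110*v² − 70*v) + (13*v + 10)*(78*r² − 83*r*v − 91*r − 110*v² − 70*v); both groups contain (78*r² − 83*r*v − 91*r − 110*v² − 70*v), so (2*r + 13*v + 10) is a factor with cofactor 78*r² − 83*r*v − 91*r − 110*v² − 70*v.
The cofactor groups again: 78*r² − 83*r*v − 91*r − 110*v² − 70*v = 6*r*(13*r + 10*v) + (−11*v − 7)*(13*r + 10*v); both groups contain (13*r + 10*v), giving (6*r − 11*v − 7)*(13*r + 10*v).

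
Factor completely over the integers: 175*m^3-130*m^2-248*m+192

(5*m+6)*(5*m-4)*(7*m-8)

By the rational root theorem, m = 4/5 is a root, giving the factor (5*m-4) and quotient 35*m^2+2*m-48.
The remaining quadratic factors as (5*m+6)(7*m-8).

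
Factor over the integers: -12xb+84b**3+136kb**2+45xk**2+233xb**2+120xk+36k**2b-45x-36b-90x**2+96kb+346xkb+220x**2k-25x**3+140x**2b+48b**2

-(x-9k-7b+3)(5x+k+3b+3)(5x+4b)

Group: 5x(-5x**2+44xk+32xb-18x+9k**2+34kb+24k+21b**2+12b-9) + 4b(-5x**2+44xk+32xb-18x+9k**2+34kb+24k+21b**2+12b-9); both groups contain (-5x**2+44xk+32xb-18x+9k**2+34kb+24k+21b**2+12b-9), so (5x+4b) is a factor with cofactor -5x**2+44xk+32xb-18x+9k**2+34kb+24k+21b**2+12b-9.
The cofactor groups again: -5x**2+44xk+32xb-18x+9k**2+34kb+24k+21b**2+12b-9 = -5x(x-9k-7b+3) + (-k-3b-3)(x-9k-7b+3); both groups contain (x-9k-7b+3), giving -(5x+k+3b+3)(x-9k-7b+3).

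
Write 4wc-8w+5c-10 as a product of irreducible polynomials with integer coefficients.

(4w+5)(c-2)

Group as (4wc-8w) + (5c-10) = 4w(c-2) + 5(c-2).
Both groups share the factor (c-2).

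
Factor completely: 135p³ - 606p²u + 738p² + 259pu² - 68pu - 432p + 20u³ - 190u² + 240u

Group: 15p(9p² - 41pu + 54p + 20u² - 30u) + (u - 8)(9p² - 41pu + 54p + 20u² - 30u); both groups contain (9p² - 41pu + 54p + 20u² - 30u), so (15p + u - 8) is a factor with cofactor 9p² - 41pu + 54p + 20u² - 30u.
The cofactor groups again: 9p² - 41pu + 54p + 20u² - 30u = 9p(p - 4u + 6) - 5u(p - 4u + 6); both groups contain (p - 4u + 6), giving (9p - 5u)(p - 4u + 6).

(15p + u - 8)(9p - 5u)(p - 4u + 6)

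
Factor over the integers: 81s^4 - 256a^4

(3s)⁴ − (4a)⁴ = ((3s)² − (4a)²)((3s)² + (4a)²); the first factor splits again, the second (9s^2 + 16a^2) is irreducible.

(3s - 4a)(3s + 4a)(9s^2 + 16a^2)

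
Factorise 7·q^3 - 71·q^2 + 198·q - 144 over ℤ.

Among the possible rational roots, q = 6 is a root, so (q - 6) is a factor; dividing leaves 7·q^2 - 29·q + 24.
The remaining quadratic factors as (7·q - 8)(q - 3).

(7·q - 8)·(q - 3)·(q - 6)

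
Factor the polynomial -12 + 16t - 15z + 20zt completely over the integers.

(4t - 3)(5z + 4)

Group as (20zt - 15z) + (16t - 12) = 5z(4t - 3) + 4(4t - 3).
Both groups share the factor (4t - 3).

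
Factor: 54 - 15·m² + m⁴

Substitute u = m² to get a quadratic in u, then factor.
m² - 9 is a difference of squares.
m² - 6 is irreducible over ℤ (6 is not a perfect square).

(m + 3)·(m - 3)·(m² - 6)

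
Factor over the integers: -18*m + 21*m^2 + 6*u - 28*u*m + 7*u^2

Group: 7*u*(u - 3*m) + (-7*m + 6)*(u - 3*m); both groups contain (u - 3*m).

(u - 3*m)*(7*u - 7*m + 6)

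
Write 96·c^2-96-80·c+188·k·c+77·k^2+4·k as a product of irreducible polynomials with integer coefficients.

Group: 7·k·(11·k+8·c-12) + (12·c+8)·(11·k+8·c-12); both groups contain (11·k+8·c-12).

(7·k+12·c+8)·(11·k+8·c-12)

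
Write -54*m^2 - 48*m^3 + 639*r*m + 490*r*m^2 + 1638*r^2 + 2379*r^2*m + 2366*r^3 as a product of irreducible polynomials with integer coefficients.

(14*r - m)*(13*r + 6*m)*(13*r + 8*m + 9)

Group: 13*r*(182*r^2 + 99*r*m + 126*r - 8*m^2 - 9*m) + 6*m*(182*r^2 + 99*r*m + 126*r - 8*m^2 - 9*m); both groups contain (182*r^2 + 99*r*m + 126*r - 8*m^2 - 9*m), so (13*r + 6*m) is a factor with cofactor 182*r^2 + 99*r*m + 126*r - 8*m^2 - 9*m.
The cofactor groups again: 182*r^2 + 99*r*m + 126*r - 8*m^2 - 9*m = 14*r*(13*r + 8*m + 9) - m*(13*r + 8*m + 9); both groups contain (13*r + 8*m + 9), giving (14*r - m)*(13*r + 8*m + 9).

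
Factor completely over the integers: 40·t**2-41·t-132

Need a pair with product 40·(-132) = -5280 and sum -41: that's 55 and -96.
Split the middle term: 40·t**2+55·t - 96·t-132 = 5·t·(8·t+11) - 12·(8·t+11).

(5·t-12)·(8·t+11)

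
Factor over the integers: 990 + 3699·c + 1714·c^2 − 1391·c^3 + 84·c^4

Among the possible rational roots, c = −6/7 is a root, so (7·c + 6) divides it; the quotient is 12·c^3 − 209·c^2 + 424·c + 165.
Next, c = 11/4 is a root, so (4·c − 11) divides it; the quotient is 3·c^2 − 44·c − 15.
The remaining quadratic factors as (3·c + 1)(c − 15).

(3·c + 1)·(4·c − 11)·(7·c + 6)·(c − 15)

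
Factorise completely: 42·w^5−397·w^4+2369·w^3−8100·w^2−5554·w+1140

(6·w−1)·(7·w+5)·(w−6)·(w^2−4·w+38)

Trying the rational-root candidates, w = −5/7 is a root, giving the factor (7·w+5) and quotient 6·w^4−61·w^3+382·w^2−1430·w+228.
Then w = 1/6 is a root, so (6·w−1) divides it; the quotient is w^3−10·w^2+62·w−228.
Continuing, w = 6 is a root, so (w−6) divides it; the quotient is w^2−4·w+38.
The quadratic w^2−4·w+38 has discriminant −136 < 0 and is irreducible over ℤ.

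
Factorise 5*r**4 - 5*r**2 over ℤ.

5*r**2*(r + 1)*(r - 1)

Every term has a factor of 5*r**2. Then r**2 - 1 = (r)² − (1)².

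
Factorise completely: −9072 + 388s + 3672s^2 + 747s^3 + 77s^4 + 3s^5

(3s − 4)(s + 14)(s + 2)(s^2 + 11s + 81)

By the rational root theorem, s = −2 is a root, so (s + 2) divides it; the quotient is 3s^4 + 71s^3 + 605s^2 + 2462s − 4536.
Continuing, s = 4/3 is a root, giving the factor (3s − 4) and quotient s^3 + 25s^2 + 235s + 1134.
Then s = −14 is a root, so (s + 14) is a factor; dividing leaves s^2 + 11s + 81.
The quadratic s^2 + 11s + 81 has discriminant −203 < 0 and is irreducible over ℤ.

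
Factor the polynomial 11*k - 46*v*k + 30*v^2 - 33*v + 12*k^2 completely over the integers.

(10*v - 12*k - 11)*(3*v - k)

Group: 10*v*(3*v - k) + (-12*k - 11)*(3*v - k); both groups contain (3*v - k).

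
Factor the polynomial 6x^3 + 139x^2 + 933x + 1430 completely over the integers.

(6x + 13)(x + 10)(x + 11)

Among the possible rational roots, x = -11 is a root, so (x + 11) is a factor; dividing leaves 6x^2 + 73x + 130.
The remaining quadratic factors as (6x + 13)(x + 10).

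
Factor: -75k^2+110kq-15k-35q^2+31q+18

-(15k-7q+9)(5k-5q-2)

Group: -5k(15k-7q+9) + (5q+2)(15k-7q+9); both groups contain (15k-7q+9).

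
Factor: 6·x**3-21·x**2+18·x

Pull out the common factor 3·x, then factor the remaining trinomial.

3·x·(2·x-3)·(x-2)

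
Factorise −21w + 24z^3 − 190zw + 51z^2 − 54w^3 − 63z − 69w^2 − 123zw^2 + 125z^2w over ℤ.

(8z − 9w − 7)(z + 6w + 3)(3z + w)

Group: z(24z^2 − 19zw − 21z − 9w^2 − 7w) + (6w + 3)(24z^2 − 19zw − 21z − 9w^2 − 7w); both groups contain (24z^2 − 19zw − 21z − 9w^2 − 7w), so (z + 6w + 3) is a factor with cofactor 24z^2 − 19zw − 21z − 9w^2 − 7w.
The cofactor groups again: 24z^2 − 19zw − 21z − 9w^2 − 7w = 3z(8z − 9w − 7) + w(8z − 9w − 7); both groups contain (8z − 9w − 7), giving (3z + w)(8z − 9w − 7).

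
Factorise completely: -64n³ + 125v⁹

(5v³ - 4n)(25v⁶ + 20v³n + 16n²)

Recognize a difference of cubes with the parts 5v³ and 4n.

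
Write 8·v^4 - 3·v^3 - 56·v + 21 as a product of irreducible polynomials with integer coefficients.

(8·v - 3)·(v^3 - 7)

Group as (8·v^4 - 56·v) + (-3·v^3 + 21) = 8·v·(v^3 - 7) - 3·(v^3 - 7).
Both groups share the factor (v^3 - 7).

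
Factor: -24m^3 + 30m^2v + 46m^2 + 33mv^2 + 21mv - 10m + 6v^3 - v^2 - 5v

Group: 4m(-6m^2 + 9mv + 10m + 6v^2 + 5v) + (v - 1)(-6m^2 + 9mv + 10m + 6v^2 + 5v); both groups contain (-6m^2 + 9mv + 10m + 6v^2 + 5v), so (4m + v - 1) is a factor with cofactor -6m^2 + 9mv + 10m + 6v^2 + 5v.
The cofactor groups again: -6m^2 + 9mv + 10m + 6v^2 + 5v = -2m(3m - 6v - 5) - v(3m - 6v - 5); both groups contain (3m - 6v - 5), giving -(2m + v)(3m - 6v - 5).

-(2m + v)(3m - 6v - 5)(4m + v - 1)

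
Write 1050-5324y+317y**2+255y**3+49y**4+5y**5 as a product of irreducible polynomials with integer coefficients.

Trying the rational-root candidates, y = 3 is a root, so (y-3) divides it; the quotient is 5y**4+64y**3+447y**2+1658y-350.
Next, y = -7 is a root, giving the factor (y+7) and quotient 5y**3+29y**2+244y-50.
Continuing, y = 1/5 is a root, so (5y-1) divides it; the quotient is y**2+6y+50.
The quadratic y**2+6y+50 has discriminant -164 < 0 and is irreducible over ℤ.

(5y-1)(y+7)(y-3)(y**2+6y+50)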